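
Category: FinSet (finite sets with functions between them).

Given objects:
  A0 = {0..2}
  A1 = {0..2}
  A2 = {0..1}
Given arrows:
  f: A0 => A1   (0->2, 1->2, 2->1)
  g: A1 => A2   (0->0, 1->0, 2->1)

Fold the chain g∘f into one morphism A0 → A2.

  0 f=>2 g=>1
  1 f=>2 g=>1
  2 f=>1 g=>0
composite: (0->1, 1->1, 2->0)

Answer: (0->1, 1->1, 2->0)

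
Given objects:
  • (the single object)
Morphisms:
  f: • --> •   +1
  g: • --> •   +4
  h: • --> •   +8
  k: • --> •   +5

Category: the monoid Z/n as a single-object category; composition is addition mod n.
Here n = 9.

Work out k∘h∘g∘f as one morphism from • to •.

  0 +1≡1 +4≡5 +8≡4 +5≡0  (mod 9)
result: +0

Answer: +0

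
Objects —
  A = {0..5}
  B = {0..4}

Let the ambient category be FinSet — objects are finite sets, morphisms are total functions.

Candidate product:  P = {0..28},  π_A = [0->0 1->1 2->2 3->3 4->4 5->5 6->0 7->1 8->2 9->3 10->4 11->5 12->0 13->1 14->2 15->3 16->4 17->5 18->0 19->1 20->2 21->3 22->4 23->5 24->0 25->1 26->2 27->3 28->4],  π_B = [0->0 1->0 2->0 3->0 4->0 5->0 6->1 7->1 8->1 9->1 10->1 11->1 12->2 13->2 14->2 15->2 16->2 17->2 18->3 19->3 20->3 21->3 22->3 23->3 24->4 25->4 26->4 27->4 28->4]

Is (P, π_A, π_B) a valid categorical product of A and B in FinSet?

Answer: NOT A VALID PRODUCT — |P|=29 ≠ |A|·|B|=30

Trace:
|A|·|B| = 6·5 = 30;  |P| = 29
  → cardinalities differ; no bijection possible.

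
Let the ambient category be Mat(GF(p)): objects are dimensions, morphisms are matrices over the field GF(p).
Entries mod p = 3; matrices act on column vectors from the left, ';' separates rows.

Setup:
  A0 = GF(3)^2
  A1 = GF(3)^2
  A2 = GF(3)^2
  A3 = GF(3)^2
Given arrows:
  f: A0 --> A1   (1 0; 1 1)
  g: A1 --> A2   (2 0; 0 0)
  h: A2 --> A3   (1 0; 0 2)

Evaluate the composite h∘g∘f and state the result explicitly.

  e0=[1,0] f-->[1,1] g-->[2,0] h-->[2,0]
  e1=[0,1] f-->[0,1] g-->[0,0] h-->[0,0]
result: (2 0; 0 0)

Answer: (2 0; 0 0)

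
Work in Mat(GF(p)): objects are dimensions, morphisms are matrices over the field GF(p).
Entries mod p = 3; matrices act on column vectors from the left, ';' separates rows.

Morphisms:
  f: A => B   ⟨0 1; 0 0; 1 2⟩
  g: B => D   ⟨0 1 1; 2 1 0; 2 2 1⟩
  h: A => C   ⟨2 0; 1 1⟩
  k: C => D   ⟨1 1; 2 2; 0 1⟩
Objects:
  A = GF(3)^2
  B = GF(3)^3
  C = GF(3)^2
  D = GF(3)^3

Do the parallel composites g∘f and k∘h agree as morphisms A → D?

Answer: DOES NOT COMMUTE

Trace:
Along f;g (path 1):
  e0=⟨1,0⟩ f=>⟨0,0,1⟩ g=>⟨1,0,1⟩
  e1=⟨0,1⟩ f=>⟨1,0,2⟩ g=>⟨2,2,1⟩
  ⟦path⟧₁ = ⟨1 2; 0 2; 1 1⟩
Along h;k (path 2):
  e0=⟨1,0⟩ h=>⟨2,1⟩ k=>⟨0,0,1⟩
  e1=⟨0,1⟩ h=>⟨0,1⟩ k=>⟨1,2,1⟩
  ⟦path⟧₂ = ⟨0 1; 0 2; 1 1⟩
Equal? NO — does not commute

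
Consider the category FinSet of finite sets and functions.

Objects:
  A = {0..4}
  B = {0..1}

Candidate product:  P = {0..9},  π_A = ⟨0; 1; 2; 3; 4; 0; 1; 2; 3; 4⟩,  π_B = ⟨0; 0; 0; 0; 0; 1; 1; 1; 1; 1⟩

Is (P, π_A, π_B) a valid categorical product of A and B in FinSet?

Answer: VALID PRODUCT

Trace:
|A|·|B| = 5·2 = 10;  |P| = 10
Check the pairing map k ↦ (π_A(k), π_B(k)):
  0 ↦ (0,0)
  1 ↦ (1,0)
  2 ↦ (2,0)
  3 ↦ (3,0)
  4 ↦ (4,0)
  5 ↦ (0,1)
  6 ↦ (1,1)
  7 ↦ (2,1)
  8 ↦ (3,1)
  9 ↦ (4,1)
distinct pairs in image: 10 / 10 needed
  → bijection onto A×B; projections well-typed.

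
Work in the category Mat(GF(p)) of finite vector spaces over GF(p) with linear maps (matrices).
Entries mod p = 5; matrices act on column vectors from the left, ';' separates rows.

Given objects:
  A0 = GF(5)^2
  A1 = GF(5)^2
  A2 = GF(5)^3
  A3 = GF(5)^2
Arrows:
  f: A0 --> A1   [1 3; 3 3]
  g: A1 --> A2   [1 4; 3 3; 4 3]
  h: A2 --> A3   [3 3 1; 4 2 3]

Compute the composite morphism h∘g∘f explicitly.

  e0=⟨1,0⟩ f-->⟨1,3⟩ g-->⟨3,2,3⟩ h-->⟨3,0⟩
  e1=⟨0,1⟩ f-->⟨3,3⟩ g-->⟨0,3,1⟩ h-->⟨0,4⟩
composite: [3 0; 0 4]

Answer: [3 0; 0 4]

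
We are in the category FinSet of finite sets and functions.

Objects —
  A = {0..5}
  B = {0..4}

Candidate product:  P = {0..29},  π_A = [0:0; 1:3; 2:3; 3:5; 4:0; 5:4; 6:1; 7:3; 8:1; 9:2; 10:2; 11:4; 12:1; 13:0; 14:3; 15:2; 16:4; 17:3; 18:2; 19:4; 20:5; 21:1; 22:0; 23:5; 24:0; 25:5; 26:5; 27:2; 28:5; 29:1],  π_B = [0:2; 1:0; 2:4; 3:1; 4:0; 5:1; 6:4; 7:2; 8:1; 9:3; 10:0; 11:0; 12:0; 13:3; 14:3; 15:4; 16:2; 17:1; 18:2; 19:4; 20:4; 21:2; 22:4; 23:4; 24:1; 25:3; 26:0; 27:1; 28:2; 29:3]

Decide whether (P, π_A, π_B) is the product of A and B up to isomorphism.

|A|·|B| = 6·5 = 30;  |P| = 30
Check the pairing map k ↦ (π_A(k), π_B(k)):
  0 : (0,2)
  1 : (3,0)
  2 : (3,4)
  3 : (5,1)
  4 : (0,0)
  5 : (4,1)
  6 : (1,4)
  7 : (3,2)
  8 : (1,1)
  9 : (2,3)
  10 : (2,0)
  11 : (4,0)
  12 : (1,0)
  13 : (0,3)
  14 : (3,3)
  15 : (2,4)
  16 : (4,2)
  17 : (3,1)
  18 : (2,2)
  19 : (4,4)
  20 : (5,4)
  21 : (1,2)
  22 : (0,4)
  23 : (5,4)  ✗ repeats pair of k=20
  24 : (0,1)
  25 : (5,3)
  26 : (5,0)
  27 : (2,1)
  28 : (5,2)
  29 : (1,3)
distinct pairs in image: 29 / 30 needed
  → (5,4) hit at k=20 and k=23

Answer: NOT A VALID PRODUCT — duplicate pair at indices 20,23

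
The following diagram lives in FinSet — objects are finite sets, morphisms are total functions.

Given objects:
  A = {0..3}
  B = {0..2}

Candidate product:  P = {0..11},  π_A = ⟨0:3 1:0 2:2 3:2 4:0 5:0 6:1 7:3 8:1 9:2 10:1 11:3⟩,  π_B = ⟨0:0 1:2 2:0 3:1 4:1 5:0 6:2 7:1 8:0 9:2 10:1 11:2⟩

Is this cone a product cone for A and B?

|A|·|B| = 4·3 = 12;  |P| = 12
Check the pairing map k ↦ (π_A(k), π_B(k)):
  0 : (3,0)
  1 : (0,2)
  2 : (2,0)
  3 : (2,1)
  4 : (0,1)
  5 : (0,0)
  6 : (1,2)
  7 : (3,1)
  8 : (1,0)
  9 : (2,2)
  10 : (1,1)
  11 : (3,2)
distinct pairs in image: 12 / 12 needed
  → bijection onto A×B; projections well-typed.

Answer: VALID PRODUCT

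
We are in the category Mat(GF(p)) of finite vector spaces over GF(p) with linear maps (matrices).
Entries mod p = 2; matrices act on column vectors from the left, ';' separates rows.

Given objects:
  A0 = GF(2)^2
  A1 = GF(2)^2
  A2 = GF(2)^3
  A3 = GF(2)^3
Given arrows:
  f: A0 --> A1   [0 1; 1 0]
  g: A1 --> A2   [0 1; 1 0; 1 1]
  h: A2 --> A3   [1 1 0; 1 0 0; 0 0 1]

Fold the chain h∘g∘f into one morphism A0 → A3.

  e0=(1,0) f-->(0,1) g-->(1,0,1) h-->(1,1,1)
  e1=(0,1) f-->(1,0) g-->(0,1,1) h-->(1,0,1)
result: [1 1; 1 0; 1 1]

Answer: [1 1; 1 0; 1 1]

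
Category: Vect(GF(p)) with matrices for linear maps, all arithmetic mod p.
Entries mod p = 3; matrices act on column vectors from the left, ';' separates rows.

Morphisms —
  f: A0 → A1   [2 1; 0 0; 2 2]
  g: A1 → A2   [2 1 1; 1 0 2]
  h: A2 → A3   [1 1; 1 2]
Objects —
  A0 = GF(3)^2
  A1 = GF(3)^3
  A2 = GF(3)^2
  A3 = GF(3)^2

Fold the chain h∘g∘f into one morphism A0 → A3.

  e0=⟨1,0⟩ f→⟨2,0,2⟩ g→⟨0,0⟩ h→⟨0,0⟩
  e1=⟨0,1⟩ f→⟨1,0,2⟩ g→⟨1,2⟩ h→⟨0,2⟩
composite: [0 0; 0 2]

Answer: [0 0; 0 2]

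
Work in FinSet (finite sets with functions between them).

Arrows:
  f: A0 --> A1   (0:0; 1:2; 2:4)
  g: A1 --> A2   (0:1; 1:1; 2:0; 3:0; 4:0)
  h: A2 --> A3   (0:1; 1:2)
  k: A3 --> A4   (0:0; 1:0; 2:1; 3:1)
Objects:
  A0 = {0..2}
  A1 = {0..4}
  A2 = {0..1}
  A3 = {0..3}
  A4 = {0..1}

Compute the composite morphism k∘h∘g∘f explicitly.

Answer: (0:1; 1:0; 2:0)

Work:
  0 f-->0 g-->1 h-->2 k-->1
  1 f-->2 g-->0 h-->1 k-->0
  2 f-->4 g-->0 h-->1 k-->0
composite: (0:1; 1:0; 2:0)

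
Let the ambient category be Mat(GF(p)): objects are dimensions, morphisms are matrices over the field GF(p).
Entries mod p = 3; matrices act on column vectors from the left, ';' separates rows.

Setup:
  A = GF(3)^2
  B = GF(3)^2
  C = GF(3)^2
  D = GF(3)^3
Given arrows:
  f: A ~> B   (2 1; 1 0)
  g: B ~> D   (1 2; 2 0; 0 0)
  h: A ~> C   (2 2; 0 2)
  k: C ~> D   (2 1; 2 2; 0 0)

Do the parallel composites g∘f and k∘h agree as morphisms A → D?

Path 1 = f;g:
  e0=[1,0] f~>[2,1] g~>[1,1,0]
  e1=[0,1] f~>[1,0] g~>[1,2,0]
  result₁ = (1 1; 1 2; 0 0)
Path 2 = h;k:
  e0=[1,0] h~>[2,0] k~>[1,1,0]
  e1=[0,1] h~>[2,2] k~>[0,2,0]
  result₂ = (1 0; 1 2; 0 0)
Equal? distinct morphisms ✗

Answer: DOES NOT COMMUTE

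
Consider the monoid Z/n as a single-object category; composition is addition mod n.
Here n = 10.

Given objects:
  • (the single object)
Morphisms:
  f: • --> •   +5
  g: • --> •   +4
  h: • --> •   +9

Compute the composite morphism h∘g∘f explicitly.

Answer: +8

Work:
  0 +5≡5 +4≡9 +9≡8  (mod 10)
⟦path⟧: +8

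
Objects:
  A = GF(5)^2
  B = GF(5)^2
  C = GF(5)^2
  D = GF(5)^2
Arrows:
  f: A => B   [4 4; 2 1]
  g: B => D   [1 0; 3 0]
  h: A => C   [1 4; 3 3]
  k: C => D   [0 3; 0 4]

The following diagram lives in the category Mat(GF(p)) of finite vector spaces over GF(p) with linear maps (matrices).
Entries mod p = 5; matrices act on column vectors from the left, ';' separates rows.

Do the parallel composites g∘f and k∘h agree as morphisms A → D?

Answer: COMMUTES

Work:
1) trace f;g:
  e0=⟨1,0⟩ f=>⟨4,2⟩ g=>⟨4,2⟩
  e1=⟨0,1⟩ f=>⟨4,1⟩ g=>⟨4,2⟩
  ⟦path⟧₁ = [4 4; 2 2]
2) trace h;k:
  e0=⟨1,0⟩ h=>⟨1,3⟩ k=>⟨4,2⟩
  e1=⟨0,1⟩ h=>⟨4,3⟩ k=>⟨4,2⟩
  ⟦path⟧₂ = [4 4; 2 2]
Equal? same morphism ✓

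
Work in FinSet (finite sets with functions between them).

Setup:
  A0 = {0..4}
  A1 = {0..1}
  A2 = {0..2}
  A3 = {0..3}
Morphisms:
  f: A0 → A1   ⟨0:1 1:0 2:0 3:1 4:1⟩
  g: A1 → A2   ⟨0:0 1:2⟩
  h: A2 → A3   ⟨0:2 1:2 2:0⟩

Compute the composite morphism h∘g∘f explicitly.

Answer: ⟨0:0 1:2 2:2 3:0 4:0⟩

Work:
  0 f→1 g→2 h→0
  1 f→0 g→0 h→2
  2 f→0 g→0 h→2
  3 f→1 g→2 h→0
  4 f→1 g→2 h→0
composite: ⟨0:0 1:2 2:2 3:0 4:0⟩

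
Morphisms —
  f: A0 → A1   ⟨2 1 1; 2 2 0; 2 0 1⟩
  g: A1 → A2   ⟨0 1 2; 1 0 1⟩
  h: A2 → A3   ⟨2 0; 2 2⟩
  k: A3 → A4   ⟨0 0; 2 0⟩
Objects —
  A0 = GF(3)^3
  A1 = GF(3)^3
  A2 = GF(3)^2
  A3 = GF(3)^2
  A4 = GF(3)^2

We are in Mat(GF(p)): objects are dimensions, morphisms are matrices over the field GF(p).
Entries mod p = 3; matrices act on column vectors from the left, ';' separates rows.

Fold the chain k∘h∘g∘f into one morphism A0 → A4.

  e0=⟨1,0,0⟩ f→⟨2,2,2⟩ g→⟨0,1⟩ h→⟨0,2⟩ k→⟨0,0⟩
  e1=⟨0,1,0⟩ f→⟨1,2,0⟩ g→⟨2,1⟩ h→⟨1,0⟩ k→⟨0,2⟩
  e2=⟨0,0,1⟩ f→⟨1,0,1⟩ g→⟨2,2⟩ h→⟨1,2⟩ k→⟨0,2⟩
⟦path⟧: ⟨0 0 0; 0 2 2⟩

Answer: ⟨0 0 0; 0 2 2⟩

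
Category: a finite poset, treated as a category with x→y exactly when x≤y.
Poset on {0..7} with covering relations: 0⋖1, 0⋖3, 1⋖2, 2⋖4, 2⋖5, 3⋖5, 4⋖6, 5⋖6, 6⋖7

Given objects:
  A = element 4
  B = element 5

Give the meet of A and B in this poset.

{x : x<=A ∧ x<=B} = {0,1,2}  (A=4, B=5)
  0 <= 2
  1 <= 2
  2 <= 2
glb = 2

Answer: A∧B = 2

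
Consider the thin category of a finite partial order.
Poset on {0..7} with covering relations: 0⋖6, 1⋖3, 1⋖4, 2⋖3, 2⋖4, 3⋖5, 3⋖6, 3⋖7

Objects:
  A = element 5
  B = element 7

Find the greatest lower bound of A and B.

Answer: A∧B = 3

Work:
Lower bounds of A=5 and B=7: {1,2,3}
  1 <= 3
  2 <= 3
  3 <= 3
glb = 3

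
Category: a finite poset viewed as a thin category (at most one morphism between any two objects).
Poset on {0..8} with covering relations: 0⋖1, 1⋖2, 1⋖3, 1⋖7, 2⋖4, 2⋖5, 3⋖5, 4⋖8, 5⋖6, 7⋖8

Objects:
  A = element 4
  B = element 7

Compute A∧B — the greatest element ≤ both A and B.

{x : x⊑A ∧ x⊑B} = {0,1}  (A=4, B=7)
  0 ⊑ 1
  1 ⊑ 1
glb = 1

Answer: A∧B = 1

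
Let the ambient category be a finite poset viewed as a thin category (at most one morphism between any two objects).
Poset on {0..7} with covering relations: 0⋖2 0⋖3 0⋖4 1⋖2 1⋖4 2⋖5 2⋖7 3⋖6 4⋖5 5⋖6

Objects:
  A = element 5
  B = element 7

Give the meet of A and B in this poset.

Common predecessors of 5,7: {0,1,2}
  0 <= 2
  1 <= 2
  2 <= 2
glb = 2

Answer: A∧B = 2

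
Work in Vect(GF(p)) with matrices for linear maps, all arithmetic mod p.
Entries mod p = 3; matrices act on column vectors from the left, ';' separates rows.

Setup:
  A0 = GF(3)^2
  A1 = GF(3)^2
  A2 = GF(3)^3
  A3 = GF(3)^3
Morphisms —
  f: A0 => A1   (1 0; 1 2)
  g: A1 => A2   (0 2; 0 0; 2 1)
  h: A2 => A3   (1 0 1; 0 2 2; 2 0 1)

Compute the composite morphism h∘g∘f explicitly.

Answer: (2 0; 0 1; 1 1)

Work:
  e0=[1,0] f=>[1,1] g=>[2,0,0] h=>[2,0,1]
  e1=[0,1] f=>[0,2] g=>[1,0,2] h=>[0,1,1]
result: (2 0; 0 1; 1 1)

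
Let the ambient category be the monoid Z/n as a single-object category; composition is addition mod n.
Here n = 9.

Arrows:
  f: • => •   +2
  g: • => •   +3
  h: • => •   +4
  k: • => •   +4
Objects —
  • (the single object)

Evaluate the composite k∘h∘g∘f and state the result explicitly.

  0 +2≡2 +3≡5 +4≡0 +4≡4  (mod 9)
composite: +4

Answer: +4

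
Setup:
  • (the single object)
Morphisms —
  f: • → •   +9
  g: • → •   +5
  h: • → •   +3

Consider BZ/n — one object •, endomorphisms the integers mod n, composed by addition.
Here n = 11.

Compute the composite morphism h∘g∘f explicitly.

  0 +9≡9 +5≡3 +3≡6  (mod 11)
⟦path⟧: +6

Answer: +6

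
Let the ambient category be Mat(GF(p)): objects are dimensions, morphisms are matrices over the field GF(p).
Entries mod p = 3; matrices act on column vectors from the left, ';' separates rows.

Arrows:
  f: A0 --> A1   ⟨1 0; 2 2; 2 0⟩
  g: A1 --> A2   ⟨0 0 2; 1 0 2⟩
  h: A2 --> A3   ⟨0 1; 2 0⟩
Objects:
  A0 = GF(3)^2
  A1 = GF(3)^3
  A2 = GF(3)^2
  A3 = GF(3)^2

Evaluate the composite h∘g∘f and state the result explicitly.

Answer: ⟨2 0; 2 0⟩

Derivation:
  e0=(1,0) f-->(1,2,2) g-->(1,2) h-->(2,2)
  e1=(0,1) f-->(0,2,0) g-->(0,0) h-->(0,0)
⟦path⟧: ⟨2 0; 2 0⟩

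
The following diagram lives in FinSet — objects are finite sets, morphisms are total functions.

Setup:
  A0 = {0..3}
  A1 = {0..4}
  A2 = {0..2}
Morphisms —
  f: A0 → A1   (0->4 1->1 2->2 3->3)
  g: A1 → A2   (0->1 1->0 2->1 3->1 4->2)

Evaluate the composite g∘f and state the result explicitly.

  0 f→4 g→2
  1 f→1 g→0
  2 f→2 g→1
  3 f→3 g→1
⟦path⟧: (0->2 1->0 2->1 3->1)

Answer: (0->2 1->0 2->1 3->1)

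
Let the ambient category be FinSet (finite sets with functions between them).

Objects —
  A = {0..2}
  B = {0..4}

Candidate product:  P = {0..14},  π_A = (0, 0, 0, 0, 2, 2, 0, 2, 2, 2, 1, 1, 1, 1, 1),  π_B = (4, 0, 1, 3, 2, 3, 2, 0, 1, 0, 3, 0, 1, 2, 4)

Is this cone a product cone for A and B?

Answer: NOT A VALID PRODUCT — duplicate pair at indices 9,7

Trace:
|A|·|B| = 3·5 = 15;  |P| = 15
Check the pairing map k ↦ (π_A(k), π_B(k)):
  0 ↦ (0,4)
  1 ↦ (0,0)
  2 ↦ (0,1)
  3 ↦ (0,3)
  4 ↦ (2,2)
  5 ↦ (2,3)
  6 ↦ (0,2)
  7 ↦ (2,0)
  8 ↦ (2,1)
  9 ↦ (2,0)  ✗ repeats pair of k=7
  10 ↦ (1,3)
  11 ↦ (1,0)
  12 ↦ (1,1)
  13 ↦ (1,2)
  14 ↦ (1,4)
distinct pairs in image: 14 / 15 needed
  → (2,0) hit at k=7 and k=9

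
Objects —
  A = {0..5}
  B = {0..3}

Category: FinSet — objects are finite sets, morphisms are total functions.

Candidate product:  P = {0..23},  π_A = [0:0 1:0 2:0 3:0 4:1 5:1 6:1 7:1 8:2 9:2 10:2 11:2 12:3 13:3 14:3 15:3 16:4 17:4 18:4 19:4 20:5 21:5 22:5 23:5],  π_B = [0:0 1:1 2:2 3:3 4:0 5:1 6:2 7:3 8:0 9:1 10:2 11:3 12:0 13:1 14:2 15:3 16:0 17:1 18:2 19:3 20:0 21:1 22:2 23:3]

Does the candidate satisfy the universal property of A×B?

|A|·|B| = 6·4 = 24;  |P| = 24
Check the pairing map k ↦ (π_A(k), π_B(k)):
  0 : (0,0)
  1 : (0,1)
  2 : (0,2)
  3 : (0,3)
  4 : (1,0)
  5 : (1,1)
  6 : (1,2)
  7 : (1,3)
  8 : (2,0)
  9 : (2,1)
  10 : (2,2)
  11 : (2,3)
  12 : (3,0)
  13 : (3,1)
  14 : (3,2)
  15 : (3,3)
  16 : (4,0)
  17 : (4,1)
  18 : (4,2)
  19 : (4,3)
  20 : (5,0)
  21 : (5,1)
  22 : (5,2)
  23 : (5,3)
distinct pairs in image: 24 / 24 needed
  → bijection onto A×B; projections well-typed.

Answer: VALID PRODUCT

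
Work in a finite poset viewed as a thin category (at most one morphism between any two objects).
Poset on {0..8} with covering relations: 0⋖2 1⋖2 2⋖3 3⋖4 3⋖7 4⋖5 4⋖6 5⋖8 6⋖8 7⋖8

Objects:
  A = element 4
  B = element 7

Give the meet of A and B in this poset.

Answer: A∧B = 3

Derivation:
Common predecessors of 4,7: {0,1,2,3}
  0 <= 3
  1 <= 3
  2 <= 3
  3 <= 3
glb = 3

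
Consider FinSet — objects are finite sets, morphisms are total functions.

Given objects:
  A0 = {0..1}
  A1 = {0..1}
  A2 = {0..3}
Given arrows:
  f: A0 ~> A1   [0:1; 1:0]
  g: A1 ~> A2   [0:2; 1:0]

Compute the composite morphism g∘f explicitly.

Answer: [0:0; 1:2]

Derivation:
  0 f~>1 g~>0
  1 f~>0 g~>2
composite: [0:0; 1:2]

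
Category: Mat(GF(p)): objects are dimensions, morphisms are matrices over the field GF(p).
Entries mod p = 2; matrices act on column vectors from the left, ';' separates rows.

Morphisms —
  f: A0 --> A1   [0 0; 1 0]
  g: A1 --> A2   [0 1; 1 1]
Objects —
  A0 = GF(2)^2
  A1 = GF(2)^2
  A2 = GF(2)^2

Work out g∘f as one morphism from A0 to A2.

  e0=(1,0) f-->(0,1) g-->(1,1)
  e1=(0,1) f-->(0,0) g-->(0,0)
result: [1 0; 1 0]

Answer: [1 0; 1 0]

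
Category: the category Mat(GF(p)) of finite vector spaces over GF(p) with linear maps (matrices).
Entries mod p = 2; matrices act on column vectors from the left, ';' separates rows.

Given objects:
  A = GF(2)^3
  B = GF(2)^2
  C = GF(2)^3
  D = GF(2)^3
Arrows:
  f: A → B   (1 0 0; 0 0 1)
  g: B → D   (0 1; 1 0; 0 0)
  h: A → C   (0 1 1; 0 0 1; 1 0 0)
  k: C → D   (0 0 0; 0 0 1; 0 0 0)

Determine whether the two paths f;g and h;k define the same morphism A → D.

Answer: DOES NOT COMMUTE

Work:
1) trace f;g:
  e0=[1,0,0] f→[1,0] g→[0,1,0]
  e1=[0,1,0] f→[0,0] g→[0,0,0]
  e2=[0,0,1] f→[0,1] g→[1,0,0]
  result₁ = (0 0 1; 1 0 0; 0 0 0)
2) trace h;k:
  e0=[1,0,0] h→[0,0,1] k→[0,1,0]
  e1=[0,1,0] h→[1,0,0] k→[0,0,0]
  e2=[0,0,1] h→[1,1,0] k→[0,0,0]
  result₂ = (0 0 0; 1 0 0; 0 0 0)
Equal? distinct morphisms ✗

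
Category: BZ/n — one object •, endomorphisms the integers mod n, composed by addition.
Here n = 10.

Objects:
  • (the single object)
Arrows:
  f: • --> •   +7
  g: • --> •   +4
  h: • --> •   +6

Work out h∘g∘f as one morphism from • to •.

Answer: +7

Work:
  0 +7≡7 +4≡1 +6≡7  (mod 10)
composite: +7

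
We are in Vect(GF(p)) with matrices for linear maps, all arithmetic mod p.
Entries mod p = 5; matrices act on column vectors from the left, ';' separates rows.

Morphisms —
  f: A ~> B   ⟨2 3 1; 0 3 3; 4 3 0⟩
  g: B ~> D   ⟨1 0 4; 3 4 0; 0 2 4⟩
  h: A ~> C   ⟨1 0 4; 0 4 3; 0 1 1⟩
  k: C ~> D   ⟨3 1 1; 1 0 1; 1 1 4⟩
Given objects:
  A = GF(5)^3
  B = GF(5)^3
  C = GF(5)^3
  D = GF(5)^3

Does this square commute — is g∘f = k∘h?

Answer: COMMUTES

Trace:
Along f;g (path 1):
  e0=(1,0,0) f~>(2,0,4) g~>(3,1,1)
  e1=(0,1,0) f~>(3,3,3) g~>(0,1,3)
  e2=(0,0,1) f~>(1,3,0) g~>(1,0,1)
  composite₁ = ⟨3 0 1; 1 1 0; 1 3 1⟩
Along h;k (path 2):
  e0=(1,0,0) h~>(1,0,0) k~>(3,1,1)
  e1=(0,1,0) h~>(0,4,1) k~>(0,1,3)
  e2=(0,0,1) h~>(4,3,1) k~>(1,0,1)
  composite₂ = ⟨3 0 1; 1 1 0; 1 3 1⟩
Equal? equal; square commutes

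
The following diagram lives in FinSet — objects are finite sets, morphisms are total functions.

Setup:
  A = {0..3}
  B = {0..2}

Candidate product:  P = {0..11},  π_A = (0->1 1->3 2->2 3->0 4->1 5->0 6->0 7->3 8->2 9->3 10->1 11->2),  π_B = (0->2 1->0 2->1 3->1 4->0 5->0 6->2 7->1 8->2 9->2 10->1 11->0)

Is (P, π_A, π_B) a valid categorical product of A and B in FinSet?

Answer: VALID PRODUCT

Work:
|A|·|B| = 4·3 = 12;  |P| = 12
Check the pairing map k ↦ (π_A(k), π_B(k)):
  0 -> (1,2)
  1 -> (3,0)
  2 -> (2,1)
  3 -> (0,1)
  4 -> (1,0)
  5 -> (0,0)
  6 -> (0,2)
  7 -> (3,1)
  8 -> (2,2)
  9 -> (3,2)
  10 -> (1,1)
  11 -> (2,0)
distinct pairs in image: 12 / 12 needed
  → bijection onto A×B; projections well-typed.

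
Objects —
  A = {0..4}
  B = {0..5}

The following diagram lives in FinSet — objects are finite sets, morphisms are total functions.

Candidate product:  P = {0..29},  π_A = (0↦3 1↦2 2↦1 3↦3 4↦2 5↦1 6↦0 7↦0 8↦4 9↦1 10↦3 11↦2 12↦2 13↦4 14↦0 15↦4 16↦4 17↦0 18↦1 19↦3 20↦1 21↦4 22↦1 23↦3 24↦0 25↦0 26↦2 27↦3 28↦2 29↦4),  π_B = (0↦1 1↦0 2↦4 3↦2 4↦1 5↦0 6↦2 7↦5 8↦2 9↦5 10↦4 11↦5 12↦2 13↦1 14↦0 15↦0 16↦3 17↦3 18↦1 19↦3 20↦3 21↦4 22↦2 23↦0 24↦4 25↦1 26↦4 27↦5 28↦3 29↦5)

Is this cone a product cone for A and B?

Answer: VALID PRODUCT

Work:
|A|·|B| = 5·6 = 30;  |P| = 30
Check the pairing map k ↦ (π_A(k), π_B(k)):
  0 ↦ (3,1)
  1 ↦ (2,0)
  2 ↦ (1,4)
  3 ↦ (3,2)
  4 ↦ (2,1)
  5 ↦ (1,0)
  6 ↦ (0,2)
  7 ↦ (0,5)
  8 ↦ (4,2)
  9 ↦ (1,5)
  10 ↦ (3,4)
  11 ↦ (2,5)
  12 ↦ (2,2)
  13 ↦ (4,1)
  14 ↦ (0,0)
  15 ↦ (4,0)
  16 ↦ (4,3)
  17 ↦ (0,3)
  18 ↦ (1,1)
  19 ↦ (3,3)
  20 ↦ (1,3)
  21 ↦ (4,4)
  22 ↦ (1,2)
  23 ↦ (3,0)
  24 ↦ (0,4)
  25 ↦ (0,1)
  26 ↦ (2,4)
  27 ↦ (3,5)
  28 ↦ (2,3)
  29 ↦ (4,5)
distinct pairs in image: 30 / 30 needed
  → bijection onto A×B; projections well-typed.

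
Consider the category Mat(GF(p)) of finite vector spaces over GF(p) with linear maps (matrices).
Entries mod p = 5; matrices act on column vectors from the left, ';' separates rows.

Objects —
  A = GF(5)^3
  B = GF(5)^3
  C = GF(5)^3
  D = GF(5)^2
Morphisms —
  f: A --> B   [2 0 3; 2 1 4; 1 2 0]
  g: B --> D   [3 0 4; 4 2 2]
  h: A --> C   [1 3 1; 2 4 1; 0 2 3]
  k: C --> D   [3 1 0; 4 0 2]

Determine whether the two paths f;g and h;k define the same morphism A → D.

Answer: COMMUTES

Derivation:
Path 1 = f;g:
  e0=(1,0,0) f-->(2,2,1) g-->(0,4)
  e1=(0,1,0) f-->(0,1,2) g-->(3,1)
  e2=(0,0,1) f-->(3,4,0) g-->(4,0)
  ⟦path⟧₁ = [0 3 4; 4 1 0]
Path 2 = h;k:
  e0=(1,0,0) h-->(1,2,0) k-->(0,4)
  e1=(0,1,0) h-->(3,4,2) k-->(3,1)
  e2=(0,0,1) h-->(1,1,3) k-->(4,0)
  ⟦path⟧₂ = [0 3 4; 4 1 0]
Equal? YES — commutes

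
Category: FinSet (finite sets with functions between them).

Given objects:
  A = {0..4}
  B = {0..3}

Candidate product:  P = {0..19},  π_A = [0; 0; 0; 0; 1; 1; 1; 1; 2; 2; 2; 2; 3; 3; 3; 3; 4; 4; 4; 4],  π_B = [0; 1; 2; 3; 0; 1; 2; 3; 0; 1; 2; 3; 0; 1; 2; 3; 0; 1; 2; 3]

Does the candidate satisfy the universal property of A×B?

Answer: VALID PRODUCT

Trace:
|A|·|B| = 5·4 = 20;  |P| = 20
Check the pairing map k ↦ (π_A(k), π_B(k)):
  0 -> (0,0)
  1 -> (0,1)
  2 -> (0,2)
  3 -> (0,3)
  4 -> (1,0)
  5 -> (1,1)
  6 -> (1,2)
  7 -> (1,3)
  8 -> (2,0)
  9 -> (2,1)
  10 -> (2,2)
  11 -> (2,3)
  12 -> (3,0)
  13 -> (3,1)
  14 -> (3,2)
  15 -> (3,3)
  16 -> (4,0)
  17 -> (4,1)
  18 -> (4,2)
  19 -> (4,3)
distinct pairs in image: 20 / 20 needed
  → bijection onto A×B; projections well-typed.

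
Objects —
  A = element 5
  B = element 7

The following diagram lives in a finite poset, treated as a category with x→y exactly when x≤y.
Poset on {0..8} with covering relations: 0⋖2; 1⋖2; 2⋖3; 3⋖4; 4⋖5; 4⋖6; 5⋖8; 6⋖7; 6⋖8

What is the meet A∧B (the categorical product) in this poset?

{x : x≤A ∧ x≤B} = {0,1,2,3,4}  (A=5, B=7)
  0 ≤ 4
  1 ≤ 4
  2 ≤ 4
  3 ≤ 4
  4 ≤ 4
glb = 4

Answer: A∧B = 4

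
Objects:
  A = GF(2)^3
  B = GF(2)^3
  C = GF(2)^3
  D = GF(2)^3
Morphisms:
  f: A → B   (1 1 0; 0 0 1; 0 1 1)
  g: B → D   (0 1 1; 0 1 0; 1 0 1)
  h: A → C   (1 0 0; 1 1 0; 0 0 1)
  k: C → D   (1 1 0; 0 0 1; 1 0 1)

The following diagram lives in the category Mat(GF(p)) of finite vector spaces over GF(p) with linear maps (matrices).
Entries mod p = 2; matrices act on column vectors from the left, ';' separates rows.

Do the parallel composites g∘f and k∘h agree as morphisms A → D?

1) trace f;g:
  e0=[1,0,0] f→[1,0,0] g→[0,0,1]
  e1=[0,1,0] f→[1,0,1] g→[1,0,0]
  e2=[0,0,1] f→[0,1,1] g→[0,1,1]
  composite₁ = (0 1 0; 0 0 1; 1 0 1)
2) trace h;k:
  e0=[1,0,0] h→[1,1,0] k→[0,0,1]
  e1=[0,1,0] h→[0,1,0] k→[1,0,0]
  e2=[0,0,1] h→[0,0,1] k→[0,1,1]
  composite₂ = (0 1 0; 0 0 1; 1 0 1)
Equal? same morphism ✓

Answer: COMMUTES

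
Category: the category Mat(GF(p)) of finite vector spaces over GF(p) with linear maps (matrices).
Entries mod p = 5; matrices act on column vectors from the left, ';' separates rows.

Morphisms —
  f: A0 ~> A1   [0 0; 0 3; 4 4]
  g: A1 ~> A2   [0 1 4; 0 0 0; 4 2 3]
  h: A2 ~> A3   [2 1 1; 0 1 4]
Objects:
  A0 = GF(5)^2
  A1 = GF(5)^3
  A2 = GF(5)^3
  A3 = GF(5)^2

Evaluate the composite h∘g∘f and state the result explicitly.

Answer: [4 1; 3 2]

Trace:
  e0=[1,0] f~>[0,0,4] g~>[1,0,2] h~>[4,3]
  e1=[0,1] f~>[0,3,4] g~>[4,0,3] h~>[1,2]
result: [4 1; 3 2]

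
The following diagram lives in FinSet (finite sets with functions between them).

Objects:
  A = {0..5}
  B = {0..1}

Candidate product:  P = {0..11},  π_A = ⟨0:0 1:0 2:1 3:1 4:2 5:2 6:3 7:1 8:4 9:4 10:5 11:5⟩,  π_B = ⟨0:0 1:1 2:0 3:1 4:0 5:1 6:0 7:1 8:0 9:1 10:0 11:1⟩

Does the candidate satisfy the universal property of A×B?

|A|·|B| = 6·2 = 12;  |P| = 12
Check the pairing map k ↦ (π_A(k), π_B(k)):
  0 : (0,0)
  1 : (0,1)
  2 : (1,0)
  3 : (1,1)
  4 : (2,0)
  5 : (2,1)
  6 : (3,0)
  7 : (1,1)  ✗ repeats pair of k=3
  8 : (4,0)
  9 : (4,1)
  10 : (5,0)
  11 : (5,1)
distinct pairs in image: 11 / 12 needed
  → (1,1) hit at k=3 and k=7

Answer: NOT A VALID PRODUCT — duplicate pair at indices 3,7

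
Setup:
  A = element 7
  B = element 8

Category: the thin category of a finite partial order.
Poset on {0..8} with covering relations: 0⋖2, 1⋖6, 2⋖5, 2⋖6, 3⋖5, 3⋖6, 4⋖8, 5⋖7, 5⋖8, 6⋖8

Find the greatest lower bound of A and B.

Answer: A∧B = 5

Trace:
Lower bounds of A=7 and B=8: {0,2,3,5}
  0 ≤ 5
  2 ≤ 5
  3 ≤ 5
  5 ≤ 5
glb = 5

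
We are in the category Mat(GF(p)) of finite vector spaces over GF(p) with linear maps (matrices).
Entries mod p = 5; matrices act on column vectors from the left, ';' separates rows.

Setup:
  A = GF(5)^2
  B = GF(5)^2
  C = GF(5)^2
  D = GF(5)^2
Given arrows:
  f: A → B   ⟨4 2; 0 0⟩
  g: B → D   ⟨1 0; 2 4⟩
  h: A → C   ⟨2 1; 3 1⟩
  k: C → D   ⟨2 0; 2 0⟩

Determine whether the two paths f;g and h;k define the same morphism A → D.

Answer: DOES NOT COMMUTE

Derivation:
1) trace f;g:
  e0=[1,0] f→[4,0] g→[4,3]
  e1=[0,1] f→[2,0] g→[2,4]
  result₁ = ⟨4 2; 3 4⟩
2) trace h;k:
  e0=[1,0] h→[2,3] k→[4,4]
  e1=[0,1] h→[1,1] k→[2,2]
  result₂ = ⟨4 2; 4 2⟩
Equal? distinct morphisms ✗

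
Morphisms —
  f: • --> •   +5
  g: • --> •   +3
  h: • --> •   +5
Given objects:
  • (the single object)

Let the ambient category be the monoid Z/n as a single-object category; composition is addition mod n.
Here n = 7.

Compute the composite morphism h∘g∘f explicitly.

Answer: +6

Trace:
  0 +5≡5 +3≡1 +5≡6  (mod 7)
result: +6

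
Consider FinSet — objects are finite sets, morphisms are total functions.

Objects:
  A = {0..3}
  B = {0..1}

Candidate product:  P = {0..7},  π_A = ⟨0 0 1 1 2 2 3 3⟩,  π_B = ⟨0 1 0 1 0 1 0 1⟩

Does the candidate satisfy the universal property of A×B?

Answer: VALID PRODUCT

Work:
|A|·|B| = 4·2 = 8;  |P| = 8
Check the pairing map k ↦ (π_A(k), π_B(k)):
  0 : (0,0)
  1 : (0,1)
  2 : (1,0)
  3 : (1,1)
  4 : (2,0)
  5 : (2,1)
  6 : (3,0)
  7 : (3,1)
distinct pairs in image: 8 / 8 needed
  → bijection onto A×B; projections well-typed.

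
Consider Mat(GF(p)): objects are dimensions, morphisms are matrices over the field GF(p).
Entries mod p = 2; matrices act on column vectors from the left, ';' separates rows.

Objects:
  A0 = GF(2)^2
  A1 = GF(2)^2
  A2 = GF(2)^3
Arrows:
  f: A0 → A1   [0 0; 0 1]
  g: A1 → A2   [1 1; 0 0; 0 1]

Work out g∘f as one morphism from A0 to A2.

  e0=(1,0) f→(0,0) g→(0,0,0)
  e1=(0,1) f→(0,1) g→(1,0,1)
result: [0 1; 0 0; 0 1]

Answer: [0 1; 0 0; 0 1]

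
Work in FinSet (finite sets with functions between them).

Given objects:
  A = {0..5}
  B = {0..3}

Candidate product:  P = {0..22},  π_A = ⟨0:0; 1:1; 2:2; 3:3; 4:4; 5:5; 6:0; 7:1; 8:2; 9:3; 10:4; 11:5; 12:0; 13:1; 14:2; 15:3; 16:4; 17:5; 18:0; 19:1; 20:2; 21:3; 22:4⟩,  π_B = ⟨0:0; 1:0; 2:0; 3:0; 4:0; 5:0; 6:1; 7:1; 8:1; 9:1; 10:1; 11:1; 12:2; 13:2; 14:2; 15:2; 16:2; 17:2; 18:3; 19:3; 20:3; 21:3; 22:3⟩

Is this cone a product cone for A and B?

|A|·|B| = 6·4 = 24;  |P| = 23
  → cardinalities differ; no bijection possible.

Answer: NOT A VALID PRODUCT — |P|=23 ≠ |A|·|B|=24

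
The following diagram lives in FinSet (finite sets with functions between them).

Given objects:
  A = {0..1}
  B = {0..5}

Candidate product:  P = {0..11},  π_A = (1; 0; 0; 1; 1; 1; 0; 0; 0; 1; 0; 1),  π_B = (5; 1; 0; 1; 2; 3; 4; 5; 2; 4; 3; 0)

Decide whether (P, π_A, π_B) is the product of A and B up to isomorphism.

|A|·|B| = 2·6 = 12;  |P| = 12
Check the pairing map k ↦ (π_A(k), π_B(k)):
  0 : (1,5)
  1 : (0,1)
  2 : (0,0)
  3 : (1,1)
  4 : (1,2)
  5 : (1,3)
  6 : (0,4)
  7 : (0,5)
  8 : (0,2)
  9 : (1,4)
  10 : (0,3)
  11 : (1,0)
distinct pairs in image: 12 / 12 needed
  → bijection onto A×B; projections well-typed.

Answer: VALID PRODUCT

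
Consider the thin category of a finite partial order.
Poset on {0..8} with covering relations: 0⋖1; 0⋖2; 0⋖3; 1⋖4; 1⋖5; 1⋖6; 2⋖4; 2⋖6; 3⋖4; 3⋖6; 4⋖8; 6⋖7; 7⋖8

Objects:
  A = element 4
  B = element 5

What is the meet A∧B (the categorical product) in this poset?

Answer: A∧B = 1

Work:
{x : x<=A ∧ x<=B} = {0,1}  (A=4, B=5)
  0 <= 1
  1 <= 1
glb = 1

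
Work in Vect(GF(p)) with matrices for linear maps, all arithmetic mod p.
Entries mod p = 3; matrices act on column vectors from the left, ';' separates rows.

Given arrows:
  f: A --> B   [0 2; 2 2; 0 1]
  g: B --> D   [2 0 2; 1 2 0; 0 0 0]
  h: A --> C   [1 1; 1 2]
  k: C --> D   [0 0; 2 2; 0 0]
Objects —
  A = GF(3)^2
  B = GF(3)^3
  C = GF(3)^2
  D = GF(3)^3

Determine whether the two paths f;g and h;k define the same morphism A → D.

Answer: COMMUTES

Trace:
Along f;g (path 1):
  e0=(1,0) f-->(0,2,0) g-->(0,1,0)
  e1=(0,1) f-->(2,2,1) g-->(0,0,0)
  ⟦path⟧₁ = [0 0; 1 0; 0 0]
Along h;k (path 2):
  e0=(1,0) h-->(1,1) k-->(0,1,0)
  e1=(0,1) h-->(1,2) k-->(0,0,0)
  ⟦path⟧₂ = [0 0; 1 0; 0 0]
Equal? same morphism ✓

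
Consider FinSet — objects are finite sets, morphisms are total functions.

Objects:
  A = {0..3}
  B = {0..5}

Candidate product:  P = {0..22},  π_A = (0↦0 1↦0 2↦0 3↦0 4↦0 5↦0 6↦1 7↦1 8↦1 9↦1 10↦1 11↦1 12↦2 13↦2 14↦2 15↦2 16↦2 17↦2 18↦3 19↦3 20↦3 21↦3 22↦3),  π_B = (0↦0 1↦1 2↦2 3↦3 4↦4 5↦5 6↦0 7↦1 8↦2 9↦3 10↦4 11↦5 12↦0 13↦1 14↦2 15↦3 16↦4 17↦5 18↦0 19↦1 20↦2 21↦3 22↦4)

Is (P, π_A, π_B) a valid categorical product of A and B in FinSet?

Answer: NOT A VALID PRODUCT — |P|=23 ≠ |A|·|B|=24

Derivation:
|A|·|B| = 4·6 = 24;  |P| = 23
  → cardinalities differ; no bijection possible.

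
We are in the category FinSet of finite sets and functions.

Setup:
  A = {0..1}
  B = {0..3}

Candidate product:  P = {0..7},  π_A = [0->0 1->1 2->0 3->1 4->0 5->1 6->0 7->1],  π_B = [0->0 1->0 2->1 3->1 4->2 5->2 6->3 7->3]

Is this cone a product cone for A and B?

|A|·|B| = 2·4 = 8;  |P| = 8
Check the pairing map k ↦ (π_A(k), π_B(k)):
  0 -> (0,0)
  1 -> (1,0)
  2 -> (0,1)
  3 -> (1,1)
  4 -> (0,2)
  5 -> (1,2)
  6 -> (0,3)
  7 -> (1,3)
distinct pairs in image: 8 / 8 needed
  → bijection onto A×B; projections well-typed.

Answer: VALID PRODUCT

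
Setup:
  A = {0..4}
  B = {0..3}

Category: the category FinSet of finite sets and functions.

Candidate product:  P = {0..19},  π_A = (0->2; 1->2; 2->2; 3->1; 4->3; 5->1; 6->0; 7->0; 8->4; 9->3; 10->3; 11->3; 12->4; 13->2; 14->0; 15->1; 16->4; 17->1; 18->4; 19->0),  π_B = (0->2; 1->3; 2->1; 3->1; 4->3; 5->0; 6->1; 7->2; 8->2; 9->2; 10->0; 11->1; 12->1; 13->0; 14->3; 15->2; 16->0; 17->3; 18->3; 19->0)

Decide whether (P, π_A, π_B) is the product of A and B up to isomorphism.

|A|·|B| = 5·4 = 20;  |P| = 20
Check the pairing map k ↦ (π_A(k), π_B(k)):
  0 -> (2,2)
  1 -> (2,3)
  2 -> (2,1)
  3 -> (1,1)
  4 -> (3,3)
  5 -> (1,0)
  6 -> (0,1)
  7 -> (0,2)
  8 -> (4,2)
  9 -> (3,2)
  10 -> (3,0)
  11 -> (3,1)
  12 -> (4,1)
  13 -> (2,0)
  14 -> (0,3)
  15 -> (1,2)
  16 -> (4,0)
  17 -> (1,3)
  18 -> (4,3)
  19 -> (0,0)
distinct pairs in image: 20 / 20 needed
  → bijection onto A×B; projections well-typed.

Answer: VALID PRODUCT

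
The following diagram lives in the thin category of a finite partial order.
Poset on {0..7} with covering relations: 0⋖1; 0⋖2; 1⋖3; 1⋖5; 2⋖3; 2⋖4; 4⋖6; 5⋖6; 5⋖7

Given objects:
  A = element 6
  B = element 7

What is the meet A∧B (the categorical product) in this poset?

Common predecessors of 6,7: {0,1,5}
  0 <= 5
  1 <= 5
  5 <= 5
glb = 5

Answer: A∧B = 5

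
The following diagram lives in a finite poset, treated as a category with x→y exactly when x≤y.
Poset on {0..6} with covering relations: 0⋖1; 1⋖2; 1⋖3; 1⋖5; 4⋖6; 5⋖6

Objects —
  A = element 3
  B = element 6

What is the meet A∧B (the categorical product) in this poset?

Answer: A∧B = 1

Derivation:
Common predecessors of 3,6: {0,1}
  0 <= 1
  1 <= 1
glb = 1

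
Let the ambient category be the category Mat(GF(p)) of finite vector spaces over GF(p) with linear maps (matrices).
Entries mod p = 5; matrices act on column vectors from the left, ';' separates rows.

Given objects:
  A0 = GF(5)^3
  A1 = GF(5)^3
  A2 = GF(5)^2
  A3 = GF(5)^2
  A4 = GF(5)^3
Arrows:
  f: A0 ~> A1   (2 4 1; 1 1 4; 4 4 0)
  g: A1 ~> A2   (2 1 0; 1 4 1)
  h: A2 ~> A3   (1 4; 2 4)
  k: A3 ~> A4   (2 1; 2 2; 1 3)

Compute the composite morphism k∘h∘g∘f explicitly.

  e0=⟨1,0,0⟩ f~>⟨2,1,4⟩ g~>⟨0,0⟩ h~>⟨0,0⟩ k~>⟨0,0,0⟩
  e1=⟨0,1,0⟩ f~>⟨4,1,4⟩ g~>⟨4,2⟩ h~>⟨2,1⟩ k~>⟨0,1,0⟩
  e2=⟨0,0,1⟩ f~>⟨1,4,0⟩ g~>⟨1,2⟩ h~>⟨4,0⟩ k~>⟨3,3,4⟩
result: (0 0 3; 0 1 3; 0 0 4)

Answer: (0 0 3; 0 1 3; 0 0 4)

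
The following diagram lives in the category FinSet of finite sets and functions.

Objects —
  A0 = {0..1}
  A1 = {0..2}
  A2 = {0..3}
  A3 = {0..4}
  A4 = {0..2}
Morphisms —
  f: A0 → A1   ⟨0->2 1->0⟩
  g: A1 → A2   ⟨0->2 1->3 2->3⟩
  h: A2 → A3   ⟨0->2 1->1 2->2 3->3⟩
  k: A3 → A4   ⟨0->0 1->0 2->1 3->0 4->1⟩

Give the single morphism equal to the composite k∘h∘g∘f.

Answer: ⟨0->0 1->1⟩

Derivation:
  0 f→2 g→3 h→3 k→0
  1 f→0 g→2 h→2 k→1
⟦path⟧: ⟨0->0 1->1⟩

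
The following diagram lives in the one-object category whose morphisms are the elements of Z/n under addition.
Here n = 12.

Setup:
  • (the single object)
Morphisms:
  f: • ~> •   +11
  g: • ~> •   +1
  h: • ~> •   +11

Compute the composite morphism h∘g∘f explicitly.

  0 +11≡11 +1≡0 +11≡11  (mod 12)
composite: +11

Answer: +11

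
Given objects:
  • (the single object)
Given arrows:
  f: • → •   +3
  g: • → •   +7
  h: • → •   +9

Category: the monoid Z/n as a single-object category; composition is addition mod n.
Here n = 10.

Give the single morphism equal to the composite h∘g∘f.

Answer: +9

Derivation:
  0 +3≡3 +7≡0 +9≡9  (mod 10)
result: +9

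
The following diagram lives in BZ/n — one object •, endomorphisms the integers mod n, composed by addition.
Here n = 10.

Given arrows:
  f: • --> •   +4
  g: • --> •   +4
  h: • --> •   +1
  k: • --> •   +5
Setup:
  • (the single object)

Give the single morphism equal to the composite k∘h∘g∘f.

  0 +4≡4 +4≡8 +1≡9 +5≡4  (mod 10)
⟦path⟧: +4

Answer: +4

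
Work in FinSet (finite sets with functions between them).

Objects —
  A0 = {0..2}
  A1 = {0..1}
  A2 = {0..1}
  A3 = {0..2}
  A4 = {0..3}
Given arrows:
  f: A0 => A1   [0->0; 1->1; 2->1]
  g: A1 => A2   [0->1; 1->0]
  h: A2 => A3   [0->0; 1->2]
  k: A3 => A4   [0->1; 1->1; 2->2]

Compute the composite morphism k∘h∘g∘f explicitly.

  0 f=>0 g=>1 h=>2 k=>2
  1 f=>1 g=>0 h=>0 k=>1
  2 f=>1 g=>0 h=>0 k=>1
⟦path⟧: [0->2; 1->1; 2->1]

Answer: [0->2; 1->1; 2->1]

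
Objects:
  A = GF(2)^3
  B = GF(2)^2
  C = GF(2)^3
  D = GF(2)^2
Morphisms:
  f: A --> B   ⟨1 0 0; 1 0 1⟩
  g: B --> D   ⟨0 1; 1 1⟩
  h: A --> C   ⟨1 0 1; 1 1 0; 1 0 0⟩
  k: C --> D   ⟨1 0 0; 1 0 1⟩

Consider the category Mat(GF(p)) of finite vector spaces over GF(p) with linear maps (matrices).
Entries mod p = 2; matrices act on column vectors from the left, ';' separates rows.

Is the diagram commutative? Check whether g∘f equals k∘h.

1) trace f;g:
  e0=[1,0,0] f-->[1,1] g-->[1,0]
  e1=[0,1,0] f-->[0,0] g-->[0,0]
  e2=[0,0,1] f-->[0,1] g-->[1,1]
  ⟦path⟧₁ = ⟨1 0 1; 0 0 1⟩
2) trace h;k:
  e0=[1,0,0] h-->[1,1,1] k-->[1,0]
  e1=[0,1,0] h-->[0,1,0] k-->[0,0]
  e2=[0,0,1] h-->[1,0,0] k-->[1,1]
  ⟦path⟧₂ = ⟨1 0 1; 0 0 1⟩
Equal? same morphism ✓

Answer: COMMUTES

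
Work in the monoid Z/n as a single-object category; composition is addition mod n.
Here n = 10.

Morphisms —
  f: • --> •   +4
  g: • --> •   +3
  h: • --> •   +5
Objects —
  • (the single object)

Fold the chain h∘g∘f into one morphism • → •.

Answer: +2

Derivation:
  0 +4≡4 +3≡7 +5≡2  (mod 10)
result: +2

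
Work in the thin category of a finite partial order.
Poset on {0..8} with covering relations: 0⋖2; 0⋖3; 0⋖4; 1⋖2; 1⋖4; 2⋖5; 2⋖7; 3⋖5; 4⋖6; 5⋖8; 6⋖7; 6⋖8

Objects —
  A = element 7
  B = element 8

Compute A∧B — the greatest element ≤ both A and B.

Common predecessors of 7,8: {0,1,2,4,6}
  maximal lower bounds 2 and 6 are incomparable: neither 2⊑6 nor 6⊑2
→ no greatest lower bound exists

Answer: NO MEET EXISTS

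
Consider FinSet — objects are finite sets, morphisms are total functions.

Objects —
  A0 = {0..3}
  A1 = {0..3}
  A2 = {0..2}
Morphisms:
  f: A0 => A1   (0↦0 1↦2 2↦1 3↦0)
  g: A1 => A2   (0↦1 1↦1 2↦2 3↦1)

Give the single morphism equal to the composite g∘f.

  0 f=>0 g=>1
  1 f=>2 g=>2
  2 f=>1 g=>1
  3 f=>0 g=>1
composite: (0↦1 1↦2 2↦1 3↦1)

Answer: (0↦1 1↦2 2↦1 3↦1)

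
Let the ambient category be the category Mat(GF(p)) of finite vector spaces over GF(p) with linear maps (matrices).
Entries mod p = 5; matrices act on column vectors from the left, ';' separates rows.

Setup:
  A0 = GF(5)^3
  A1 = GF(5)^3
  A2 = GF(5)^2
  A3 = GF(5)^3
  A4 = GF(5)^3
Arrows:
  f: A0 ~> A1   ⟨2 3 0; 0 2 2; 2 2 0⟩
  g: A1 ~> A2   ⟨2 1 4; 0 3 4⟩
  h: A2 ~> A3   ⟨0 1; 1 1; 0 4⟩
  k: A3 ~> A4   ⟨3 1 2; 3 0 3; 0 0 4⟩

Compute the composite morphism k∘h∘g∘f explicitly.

Answer: ⟨3 4 4; 0 0 0; 3 4 1⟩

Derivation:
  e0=(1,0,0) f~>(2,0,2) g~>(2,3) h~>(3,0,2) k~>(3,0,3)
  e1=(0,1,0) f~>(3,2,2) g~>(1,4) h~>(4,0,1) k~>(4,0,4)
  e2=(0,0,1) f~>(0,2,0) g~>(2,1) h~>(1,3,4) k~>(4,0,1)
result: ⟨3 4 4; 0 0 0; 3 4 1⟩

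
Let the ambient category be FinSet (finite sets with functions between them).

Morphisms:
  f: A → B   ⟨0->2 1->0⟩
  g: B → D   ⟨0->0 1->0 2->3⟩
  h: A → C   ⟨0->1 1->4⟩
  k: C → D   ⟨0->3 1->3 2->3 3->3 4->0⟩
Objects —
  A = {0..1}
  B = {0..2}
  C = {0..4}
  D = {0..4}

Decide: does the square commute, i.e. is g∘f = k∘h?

1) trace f;g:
  0 f→2 g→3
  1 f→0 g→0
  ⟦path⟧₁ = ⟨0->3 1->0⟩
2) trace h;k:
  0 h→1 k→3
  1 h→4 k→0
  ⟦path⟧₂ = ⟨0->3 1->0⟩
Equal? same morphism ✓

Answer: COMMUTES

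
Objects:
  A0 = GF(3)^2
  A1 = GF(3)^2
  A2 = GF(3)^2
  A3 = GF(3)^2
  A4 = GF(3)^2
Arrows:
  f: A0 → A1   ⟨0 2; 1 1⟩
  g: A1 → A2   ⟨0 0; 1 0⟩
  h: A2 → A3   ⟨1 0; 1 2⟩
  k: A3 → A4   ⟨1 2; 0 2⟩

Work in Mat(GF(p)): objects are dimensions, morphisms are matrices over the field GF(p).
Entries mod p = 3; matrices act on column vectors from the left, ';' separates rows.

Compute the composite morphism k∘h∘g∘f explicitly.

  e0=(1,0) f→(0,1) g→(0,0) h→(0,0) k→(0,0)
  e1=(0,1) f→(2,1) g→(0,2) h→(0,1) k→(2,2)
⟦path⟧: ⟨0 2; 0 2⟩

Answer: ⟨0 2; 0 2⟩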